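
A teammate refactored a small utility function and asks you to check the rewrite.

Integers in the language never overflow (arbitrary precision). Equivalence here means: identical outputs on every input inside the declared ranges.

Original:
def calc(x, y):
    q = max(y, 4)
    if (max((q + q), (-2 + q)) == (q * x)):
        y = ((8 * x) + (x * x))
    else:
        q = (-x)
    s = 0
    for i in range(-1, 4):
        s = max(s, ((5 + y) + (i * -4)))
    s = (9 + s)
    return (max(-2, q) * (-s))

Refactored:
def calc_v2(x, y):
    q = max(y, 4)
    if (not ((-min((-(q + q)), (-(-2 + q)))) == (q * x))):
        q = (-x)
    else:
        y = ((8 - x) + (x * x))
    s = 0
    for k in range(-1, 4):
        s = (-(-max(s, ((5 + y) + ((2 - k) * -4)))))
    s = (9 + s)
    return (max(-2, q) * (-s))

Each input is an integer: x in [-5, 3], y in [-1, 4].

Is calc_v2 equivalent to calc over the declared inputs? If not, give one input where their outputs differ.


The rewrite breaks on x=2, y=-1, where the results are -152 and -112.
calc: q = 4; (max((q + q), (-2 + q)) == (q * x)) -> true; y = 20; s = 0; [i=-1]; s = 29; [i=0]; s = 29; [i=1]; s = 29; [i=2]; s = 29; [i=3]; s = 29; s = 38; return -152
calc_v2: q = 4; (not ((-min((-(q + q)), (-(-2 + q)))) == (q * x))) -> false; y = 10; s = 0; [k=-1]; s = 3; [k=0]; s = 7; [k=1]; s = 11; [k=2]; s = 15; [k=3]; s = 19; s = 28; return -112
verdict: not equivalent; witness: x=2, y=-1


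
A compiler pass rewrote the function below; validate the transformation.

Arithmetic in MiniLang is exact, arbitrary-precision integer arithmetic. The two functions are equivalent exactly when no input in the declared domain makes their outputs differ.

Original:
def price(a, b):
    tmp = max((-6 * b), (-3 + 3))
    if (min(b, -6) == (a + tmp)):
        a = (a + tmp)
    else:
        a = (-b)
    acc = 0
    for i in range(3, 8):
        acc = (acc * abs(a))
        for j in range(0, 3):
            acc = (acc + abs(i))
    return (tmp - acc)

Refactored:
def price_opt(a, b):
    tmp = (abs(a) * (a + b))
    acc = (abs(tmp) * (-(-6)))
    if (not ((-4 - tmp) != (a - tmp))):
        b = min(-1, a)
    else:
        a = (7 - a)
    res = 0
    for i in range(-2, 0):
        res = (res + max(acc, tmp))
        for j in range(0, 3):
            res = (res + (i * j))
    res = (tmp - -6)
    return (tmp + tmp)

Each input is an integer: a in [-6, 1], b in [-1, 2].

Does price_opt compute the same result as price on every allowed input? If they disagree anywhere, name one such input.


Take a=-6, b=-1.
price: tmp := 6 | (min(b, -6) == (a + tmp)): false | a := 1 | acc := 0 | iter i=3: | acc := 0 | iter j=0: | acc := 3 | iter j=1: | acc := 6 | iter j=2: | acc := 9 | iter i=4: | acc := 9 | iter j=0: | acc := 13 | iter j=1: | acc := 17 | iter j=2: | acc := 21 | iter i=5: | acc := 21 | iter j=0: | acc := 26 | iter j=1: | acc := 31 | iter j=2: | acc := 36 | iter i=6: | acc := 36 | iter j=0: | acc := 42 | iter j=1: | acc := 48 | iter j=2: | acc := 54 | iter i=7: | acc := 54 | iter j=0: | acc := 61 | iter j=1: | acc := 68 | iter j=2: | acc := 75 | result -69
price_opt: tmp := -42 | acc := 252 | (not ((-4 - tmp) != (a - tmp))): false | a := 13 | res := 0 | iter i=-2: | res := 252 | iter j=0: | res := 252 | iter j=1: | res := 250 | iter j=2: | res := 246 | iter i=-1: | res := 498 | iter j=0: | res := 498 | iter j=1: | res := 497 | iter j=2: | res := 495 | res := -36 | result -84
-69 != -84, so the rewrite changes behavior.
verdict: not equivalent; witness: a=-6, b=-1


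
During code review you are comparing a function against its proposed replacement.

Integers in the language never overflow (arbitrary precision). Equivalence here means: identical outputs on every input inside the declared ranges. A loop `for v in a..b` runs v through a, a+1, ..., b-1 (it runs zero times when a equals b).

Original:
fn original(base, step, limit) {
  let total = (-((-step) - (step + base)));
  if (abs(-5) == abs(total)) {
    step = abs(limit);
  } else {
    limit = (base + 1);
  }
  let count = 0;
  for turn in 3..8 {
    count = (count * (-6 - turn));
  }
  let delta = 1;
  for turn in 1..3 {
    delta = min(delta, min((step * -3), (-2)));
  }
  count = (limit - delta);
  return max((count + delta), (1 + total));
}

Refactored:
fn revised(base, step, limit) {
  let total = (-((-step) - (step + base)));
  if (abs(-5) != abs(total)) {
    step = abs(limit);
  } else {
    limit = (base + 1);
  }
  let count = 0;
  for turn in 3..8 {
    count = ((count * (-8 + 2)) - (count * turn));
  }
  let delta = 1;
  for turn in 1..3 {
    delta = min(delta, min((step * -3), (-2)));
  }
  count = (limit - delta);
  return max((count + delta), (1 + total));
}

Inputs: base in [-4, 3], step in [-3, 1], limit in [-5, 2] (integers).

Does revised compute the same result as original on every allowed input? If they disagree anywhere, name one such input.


On input base=-4, step=-3, limit=-5, original returns -3 while revised returns -5.
verdict: not equivalent; witness: base=-4, step=-3, limit=-5


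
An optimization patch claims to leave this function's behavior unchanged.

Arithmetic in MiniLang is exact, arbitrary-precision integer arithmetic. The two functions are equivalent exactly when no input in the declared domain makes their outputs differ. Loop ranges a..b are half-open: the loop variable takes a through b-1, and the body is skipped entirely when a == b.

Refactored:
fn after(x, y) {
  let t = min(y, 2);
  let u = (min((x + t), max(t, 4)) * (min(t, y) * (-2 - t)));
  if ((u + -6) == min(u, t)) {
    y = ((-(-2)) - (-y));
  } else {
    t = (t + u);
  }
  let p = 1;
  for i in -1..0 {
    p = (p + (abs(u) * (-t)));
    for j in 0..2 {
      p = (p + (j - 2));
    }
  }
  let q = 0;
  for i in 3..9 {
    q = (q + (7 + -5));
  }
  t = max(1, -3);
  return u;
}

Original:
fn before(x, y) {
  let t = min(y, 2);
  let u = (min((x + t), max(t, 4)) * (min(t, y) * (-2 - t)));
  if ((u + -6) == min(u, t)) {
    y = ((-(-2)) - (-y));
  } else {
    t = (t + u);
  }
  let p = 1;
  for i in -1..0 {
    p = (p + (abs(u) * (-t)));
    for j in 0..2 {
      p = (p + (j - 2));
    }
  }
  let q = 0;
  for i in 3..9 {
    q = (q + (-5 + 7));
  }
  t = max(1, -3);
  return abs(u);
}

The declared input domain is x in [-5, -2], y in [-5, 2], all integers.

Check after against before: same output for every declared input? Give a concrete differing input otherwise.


Not equivalent: x=-5, y=-1 separates them (6 vs -6).
before: t := -1 | u := -6 | ((u + -6) == min(u, t)): false | t := -7 | p := 1 | iter i=-1: | p := 43 | iter j=0: | p := 41 | iter j=1: | p := 40 | q := 0 | iter i=3: | q := 2 | iter i=4: | q := 4 | iter i=5: | q := 6 | iter i=6: | q := 8 | iter i=7: | q := 10 | iter i=8: | q := 12 | t := 1 | result 6
after: t := -1 | u := -6 | ((u + -6) == min(u, t)): false | t := -7 | p := 1 | iter i=-1: | p := 43 | iter j=0: | p := 41 | iter j=1: | p := 40 | q := 0 | iter i=3: | q := 2 | iter i=4: | q := 4 | iter i=5: | q := 6 | iter i=6: | q := 8 | iter i=7: | q := 10 | iter i=8: | q := 12 | t := 1 | result -6
verdict: not equivalent; witness: x=-5, y=-1


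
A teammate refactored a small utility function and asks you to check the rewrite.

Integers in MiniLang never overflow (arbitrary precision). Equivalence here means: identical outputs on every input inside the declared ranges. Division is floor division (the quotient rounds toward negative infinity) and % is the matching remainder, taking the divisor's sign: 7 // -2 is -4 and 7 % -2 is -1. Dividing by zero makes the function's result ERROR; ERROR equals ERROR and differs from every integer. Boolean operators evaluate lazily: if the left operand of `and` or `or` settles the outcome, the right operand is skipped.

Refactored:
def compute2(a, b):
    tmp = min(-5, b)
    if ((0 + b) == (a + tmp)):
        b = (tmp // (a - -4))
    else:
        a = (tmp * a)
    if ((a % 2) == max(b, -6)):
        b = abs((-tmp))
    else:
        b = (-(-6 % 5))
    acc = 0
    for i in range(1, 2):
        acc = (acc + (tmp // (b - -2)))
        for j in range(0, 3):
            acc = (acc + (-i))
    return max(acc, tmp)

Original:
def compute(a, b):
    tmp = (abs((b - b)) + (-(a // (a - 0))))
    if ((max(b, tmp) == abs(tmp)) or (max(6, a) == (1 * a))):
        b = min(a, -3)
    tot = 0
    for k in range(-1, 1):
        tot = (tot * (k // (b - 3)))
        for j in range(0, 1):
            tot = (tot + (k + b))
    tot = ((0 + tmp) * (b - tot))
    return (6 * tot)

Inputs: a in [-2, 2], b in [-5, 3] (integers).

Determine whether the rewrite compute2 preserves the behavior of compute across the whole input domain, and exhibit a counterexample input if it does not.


a=-2, b=-5 yields 0 from compute but -1 from compute2.
verdict: not equivalent; witness: a=-2, b=-5


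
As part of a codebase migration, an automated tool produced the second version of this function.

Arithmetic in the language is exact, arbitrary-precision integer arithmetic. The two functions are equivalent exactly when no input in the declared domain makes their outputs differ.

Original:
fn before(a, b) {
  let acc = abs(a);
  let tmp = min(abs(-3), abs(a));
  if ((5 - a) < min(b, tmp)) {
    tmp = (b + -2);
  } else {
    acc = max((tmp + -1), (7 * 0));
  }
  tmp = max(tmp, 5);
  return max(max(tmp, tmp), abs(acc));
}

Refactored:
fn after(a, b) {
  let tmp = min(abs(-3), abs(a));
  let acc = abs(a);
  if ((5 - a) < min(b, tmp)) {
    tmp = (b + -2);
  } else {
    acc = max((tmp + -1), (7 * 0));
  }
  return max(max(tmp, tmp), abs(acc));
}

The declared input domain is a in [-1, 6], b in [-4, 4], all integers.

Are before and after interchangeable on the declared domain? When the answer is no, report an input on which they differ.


Input a=-1, b=-4: 5 from before versus 1 from after.
verdict: not equivalent; witness: a=-1, b=-4


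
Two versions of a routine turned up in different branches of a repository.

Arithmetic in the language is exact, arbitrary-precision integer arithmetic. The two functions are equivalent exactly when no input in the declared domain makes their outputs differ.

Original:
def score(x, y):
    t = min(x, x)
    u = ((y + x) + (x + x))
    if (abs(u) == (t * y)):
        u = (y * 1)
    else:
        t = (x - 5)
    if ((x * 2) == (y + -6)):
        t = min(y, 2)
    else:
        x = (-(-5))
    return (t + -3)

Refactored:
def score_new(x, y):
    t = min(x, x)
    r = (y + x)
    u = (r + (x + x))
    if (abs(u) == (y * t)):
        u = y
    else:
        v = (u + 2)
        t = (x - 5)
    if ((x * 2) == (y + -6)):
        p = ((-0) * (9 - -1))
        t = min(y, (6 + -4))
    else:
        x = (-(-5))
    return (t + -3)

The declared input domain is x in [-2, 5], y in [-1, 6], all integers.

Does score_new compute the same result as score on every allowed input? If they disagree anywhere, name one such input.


The two are interchangeable: statement counts differ, and arithmetic usage differs, and local variable names differ, and constant usage differs, and every declared input agrees.
Spot check at x=0, y=3 — score: t becomes 0; next u becomes 3; next (abs(u) == (t * y)) evaluates to false; next t becomes -5; next ((x * 2) == (y + -6)) evaluates to false; next x becomes 5; next final value -8. score_new: t becomes 0; next r becomes 3; next u becomes 3; next (abs(u) == (y * t)) evaluates to false; next v becomes 5; next t becomes -5; next ((x * 2) == (y + -6)) evaluates to false; next x becomes 5; next final value -8. Both give -8.
Every one of the 64 inputs gives matching results.
verdict: equivalent


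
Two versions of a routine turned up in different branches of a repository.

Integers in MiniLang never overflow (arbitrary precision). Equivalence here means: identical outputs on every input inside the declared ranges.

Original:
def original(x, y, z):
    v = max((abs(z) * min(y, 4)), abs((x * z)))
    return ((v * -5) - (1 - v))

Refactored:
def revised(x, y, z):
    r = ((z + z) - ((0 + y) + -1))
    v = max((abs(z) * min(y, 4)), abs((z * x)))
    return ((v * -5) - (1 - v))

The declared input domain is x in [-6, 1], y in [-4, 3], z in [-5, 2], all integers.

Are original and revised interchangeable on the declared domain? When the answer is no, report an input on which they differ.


The two versions differ — the changes include statement counts differ, and local variable names differ, and arithmetic usage differs, and constant usage differs.
As a probe, take x=-5, y=-2, z=-5: original runs v = 25; return -101; revised runs r = -7; v = 25; return -101; both end at -101.
Checked all 512 inputs in the declared domain: the outputs agree on every one.
verdict: equivalent


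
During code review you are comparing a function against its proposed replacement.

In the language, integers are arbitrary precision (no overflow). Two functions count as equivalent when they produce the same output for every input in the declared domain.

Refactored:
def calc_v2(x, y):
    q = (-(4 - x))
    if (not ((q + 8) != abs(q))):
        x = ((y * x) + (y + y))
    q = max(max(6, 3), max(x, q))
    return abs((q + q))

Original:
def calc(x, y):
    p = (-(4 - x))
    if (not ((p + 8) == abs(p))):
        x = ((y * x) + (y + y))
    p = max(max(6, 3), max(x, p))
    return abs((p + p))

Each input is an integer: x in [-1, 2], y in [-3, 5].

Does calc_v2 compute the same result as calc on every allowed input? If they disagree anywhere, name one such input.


The rewrite breaks on x=0, y=4, where the results are 12 and 16.
calc: p becomes -4; next (not ((p + 8) == abs(p))) evaluates to false; next p becomes 6; next final value 12
calc_v2: q becomes -4; next (not ((q + 8) != abs(q))) evaluates to true; next x becomes 8; next q becomes 8; next final value 16
verdict: not equivalent; witness: x=0, y=4


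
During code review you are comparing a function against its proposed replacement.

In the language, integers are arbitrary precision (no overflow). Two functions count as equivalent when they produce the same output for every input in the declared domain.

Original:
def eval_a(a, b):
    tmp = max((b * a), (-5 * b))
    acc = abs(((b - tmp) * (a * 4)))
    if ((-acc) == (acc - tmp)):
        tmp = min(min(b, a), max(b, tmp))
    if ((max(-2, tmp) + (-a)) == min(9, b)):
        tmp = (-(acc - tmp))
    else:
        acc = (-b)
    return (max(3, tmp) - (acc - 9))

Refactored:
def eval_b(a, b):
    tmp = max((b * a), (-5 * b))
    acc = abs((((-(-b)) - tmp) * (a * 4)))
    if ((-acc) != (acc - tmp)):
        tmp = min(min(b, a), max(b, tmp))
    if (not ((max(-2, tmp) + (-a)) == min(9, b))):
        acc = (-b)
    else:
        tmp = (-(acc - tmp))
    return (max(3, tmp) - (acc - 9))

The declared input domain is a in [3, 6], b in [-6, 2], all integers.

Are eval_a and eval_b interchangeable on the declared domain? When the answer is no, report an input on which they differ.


Try a=3, b=-6.
eval_a: tmp := 30 | acc := 432 | ((-acc) == (acc - tmp)): false | ((max(-2, tmp) + (-a)) == min(9, b)): false | acc := 6 | result 33
eval_b: tmp := 30 | acc := 432 | ((-acc) != (acc - tmp)): true | tmp := -6 | (not ((max(-2, tmp) + (-a)) == min(9, b))): true | acc := 6 | result 6
33 != 6, so the rewrite changes behavior.
verdict: not equivalent; witness: a=3, b=-6


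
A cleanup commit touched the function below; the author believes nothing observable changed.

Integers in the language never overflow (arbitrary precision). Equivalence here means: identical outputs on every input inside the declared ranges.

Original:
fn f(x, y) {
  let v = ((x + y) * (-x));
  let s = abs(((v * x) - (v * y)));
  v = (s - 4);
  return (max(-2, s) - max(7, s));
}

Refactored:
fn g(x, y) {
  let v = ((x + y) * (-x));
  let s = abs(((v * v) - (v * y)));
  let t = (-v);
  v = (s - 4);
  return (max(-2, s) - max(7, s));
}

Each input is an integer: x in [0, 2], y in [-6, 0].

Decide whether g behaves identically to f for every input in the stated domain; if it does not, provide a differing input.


At x=2, y=-1: f gives -1, g gives -5.
verdict: not equivalent; witness: x=2, y=-1


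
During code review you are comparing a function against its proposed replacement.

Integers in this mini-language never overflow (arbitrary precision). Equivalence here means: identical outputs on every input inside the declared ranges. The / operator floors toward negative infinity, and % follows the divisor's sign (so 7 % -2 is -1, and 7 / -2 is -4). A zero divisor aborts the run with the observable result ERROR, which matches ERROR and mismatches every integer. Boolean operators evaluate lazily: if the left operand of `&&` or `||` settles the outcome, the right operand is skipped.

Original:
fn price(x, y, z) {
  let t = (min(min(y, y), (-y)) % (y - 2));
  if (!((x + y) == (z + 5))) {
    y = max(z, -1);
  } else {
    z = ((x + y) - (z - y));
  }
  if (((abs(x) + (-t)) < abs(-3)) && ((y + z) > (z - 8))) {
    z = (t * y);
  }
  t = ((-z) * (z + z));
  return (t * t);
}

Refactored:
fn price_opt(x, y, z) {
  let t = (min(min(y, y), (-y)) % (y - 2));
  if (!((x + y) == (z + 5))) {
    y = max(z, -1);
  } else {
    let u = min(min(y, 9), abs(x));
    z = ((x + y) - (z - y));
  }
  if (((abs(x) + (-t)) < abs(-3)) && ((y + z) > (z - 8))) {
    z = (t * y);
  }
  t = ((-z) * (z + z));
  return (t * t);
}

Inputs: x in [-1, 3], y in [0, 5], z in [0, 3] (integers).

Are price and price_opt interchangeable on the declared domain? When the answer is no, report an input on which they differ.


Behavior is preserved: although local variable names differ, and min/max/abs usage differs, and constant usage differs, and statement counts differ, the outputs never diverge.
As a probe, take x=1, y=1, z=0: price runs t = 0; (!((x + y) == (z + 5))) -> true; y = 0; (((abs(x) + (-t)) < abs(-3)) && ((y + z) > (z - 8))) -> true; z = 0; t = 0; return 0; price_opt runs t = 0; (!((x + y) == (z + 5))) -> true; y = 0; (((abs(x) + (-t)) < abs(-3)) && ((y + z) > (z - 8))) -> true; z = 0; t = 0; return 0; both end at 0.
An exhaustive pass over the 120 declared inputs shows identical outputs.
verdict: equivalent


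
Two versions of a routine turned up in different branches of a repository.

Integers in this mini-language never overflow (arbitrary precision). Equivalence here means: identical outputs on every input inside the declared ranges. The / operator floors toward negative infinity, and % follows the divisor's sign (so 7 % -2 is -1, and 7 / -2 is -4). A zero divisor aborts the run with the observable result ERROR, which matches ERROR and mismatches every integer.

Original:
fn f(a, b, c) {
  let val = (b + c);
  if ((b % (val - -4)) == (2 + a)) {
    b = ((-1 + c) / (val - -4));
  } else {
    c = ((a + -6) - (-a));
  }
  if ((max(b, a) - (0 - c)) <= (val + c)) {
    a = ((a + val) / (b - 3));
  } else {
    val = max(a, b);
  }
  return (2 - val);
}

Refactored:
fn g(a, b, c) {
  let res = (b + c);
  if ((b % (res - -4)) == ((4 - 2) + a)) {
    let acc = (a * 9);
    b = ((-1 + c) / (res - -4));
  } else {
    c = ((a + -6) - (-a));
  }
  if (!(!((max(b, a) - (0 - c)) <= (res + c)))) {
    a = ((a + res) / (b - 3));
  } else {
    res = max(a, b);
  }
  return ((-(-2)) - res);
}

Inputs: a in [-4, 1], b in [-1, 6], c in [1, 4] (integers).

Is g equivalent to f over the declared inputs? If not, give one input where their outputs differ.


Side by side, the visible changes include: boolean connective usage differs, and local variable names differ, and arithmetic usage differs, and constant usage differs, and statement counts differ.
As a probe, take a=1, b=5, c=2: f runs val becomes 7; next ((b % (val - -4)) == (2 + a)) evaluates to false; next c becomes -4; next ((max(b, a) - (0 - c)) <= (val + c)) evaluates to true; next a becomes 4; next final value -5; g runs res becomes 7; next ((b % (res - -4)) == ((4 - 2) + a)) evaluates to false; next c becomes -4; next (!(!((max(b, a) - (0 - c)) <= (res + c)))) evaluates to true; next a becomes 4; next final value -5; both end at -5.
An exhaustive pass over the 192 declared inputs shows identical outputs.
verdict: equivalent


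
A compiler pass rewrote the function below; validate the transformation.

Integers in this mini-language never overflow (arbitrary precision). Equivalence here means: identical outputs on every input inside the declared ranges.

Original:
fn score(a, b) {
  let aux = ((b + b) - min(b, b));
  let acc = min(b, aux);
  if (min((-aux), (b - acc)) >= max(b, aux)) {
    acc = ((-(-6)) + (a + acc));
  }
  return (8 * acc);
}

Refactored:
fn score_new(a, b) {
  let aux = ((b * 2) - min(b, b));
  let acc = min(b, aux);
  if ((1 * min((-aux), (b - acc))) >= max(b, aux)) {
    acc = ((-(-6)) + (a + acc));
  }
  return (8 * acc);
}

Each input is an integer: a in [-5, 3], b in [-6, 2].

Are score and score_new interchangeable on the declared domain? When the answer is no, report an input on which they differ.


Although arithmetic usage differs, and constant usage differs, 81/81 inputs agree.
verdict: equivalent


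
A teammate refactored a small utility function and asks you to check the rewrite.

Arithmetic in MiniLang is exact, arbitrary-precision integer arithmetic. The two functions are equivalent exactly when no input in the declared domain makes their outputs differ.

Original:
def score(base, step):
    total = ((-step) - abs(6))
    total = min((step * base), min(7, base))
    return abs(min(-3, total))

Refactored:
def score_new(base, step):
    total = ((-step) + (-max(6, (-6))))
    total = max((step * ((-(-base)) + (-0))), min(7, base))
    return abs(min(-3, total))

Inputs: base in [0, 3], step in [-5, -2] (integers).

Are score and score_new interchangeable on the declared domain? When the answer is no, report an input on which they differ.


There is a counterexample at base=1, step=-5: 5 on one side, 3 on the other.
score: total becomes -1; next total becomes -5; next final value 5
score_new: total becomes -1; next total becomes 1; next final value 3
verdict: not equivalent; witness: base=1, step=-5


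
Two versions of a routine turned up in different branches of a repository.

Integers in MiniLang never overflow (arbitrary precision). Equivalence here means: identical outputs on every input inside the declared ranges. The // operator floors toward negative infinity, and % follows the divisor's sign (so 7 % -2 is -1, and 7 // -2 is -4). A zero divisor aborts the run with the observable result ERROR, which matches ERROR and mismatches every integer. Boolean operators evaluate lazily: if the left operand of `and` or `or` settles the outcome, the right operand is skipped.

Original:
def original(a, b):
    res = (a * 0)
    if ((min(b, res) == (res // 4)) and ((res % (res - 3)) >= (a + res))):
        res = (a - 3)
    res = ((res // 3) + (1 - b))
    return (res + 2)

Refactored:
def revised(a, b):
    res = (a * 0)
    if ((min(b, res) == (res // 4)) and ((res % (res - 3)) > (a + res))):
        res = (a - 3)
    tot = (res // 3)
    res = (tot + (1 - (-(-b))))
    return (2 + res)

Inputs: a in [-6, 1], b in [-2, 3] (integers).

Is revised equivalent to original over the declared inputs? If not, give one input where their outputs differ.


On input a=0, b=0, original returns 2 while revised returns 3.
verdict: not equivalent; witness: a=0, b=0


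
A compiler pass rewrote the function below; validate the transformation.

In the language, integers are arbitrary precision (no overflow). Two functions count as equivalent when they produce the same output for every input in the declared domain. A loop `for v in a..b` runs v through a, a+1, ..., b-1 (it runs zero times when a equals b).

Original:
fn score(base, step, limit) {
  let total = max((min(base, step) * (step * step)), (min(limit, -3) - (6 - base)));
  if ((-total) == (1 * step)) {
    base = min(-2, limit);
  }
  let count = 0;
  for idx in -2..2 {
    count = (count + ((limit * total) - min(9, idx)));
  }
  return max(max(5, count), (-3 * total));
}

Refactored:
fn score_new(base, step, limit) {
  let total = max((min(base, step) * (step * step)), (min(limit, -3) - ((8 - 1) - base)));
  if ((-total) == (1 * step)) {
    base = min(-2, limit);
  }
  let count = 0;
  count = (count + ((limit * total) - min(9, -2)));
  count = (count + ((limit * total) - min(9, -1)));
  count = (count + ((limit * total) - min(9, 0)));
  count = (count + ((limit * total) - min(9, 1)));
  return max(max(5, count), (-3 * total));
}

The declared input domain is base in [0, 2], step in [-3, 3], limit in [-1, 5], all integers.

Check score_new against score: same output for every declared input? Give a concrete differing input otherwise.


Evaluate both at base=0, step=-3, limit=-1.
score: total := -9 | ((-total) == (1 * step)): false | count := 0 | iter idx=-2: | count := 11 | iter idx=-1: | count := 21 | iter idx=0: | count := 30 | iter idx=1: | count := 38 | result 38
score_new: total := -10 | ((-total) == (1 * step)): false | count := 0 | count := 12 | count := 23 | count := 33 | count := 42 | result 42
38 against 42: the behavior changed.
verdict: not equivalent; witness: base=0, step=-3, limit=-1


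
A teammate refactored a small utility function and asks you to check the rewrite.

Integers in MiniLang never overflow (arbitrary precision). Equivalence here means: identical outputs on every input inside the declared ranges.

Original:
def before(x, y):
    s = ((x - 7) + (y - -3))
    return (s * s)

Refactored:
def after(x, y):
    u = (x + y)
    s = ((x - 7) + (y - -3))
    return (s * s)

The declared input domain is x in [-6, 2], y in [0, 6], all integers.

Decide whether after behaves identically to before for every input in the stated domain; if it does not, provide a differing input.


Behavior is preserved: although arithmetic usage differs, plus local variable names differ, plus statement counts differ, the outputs never diverge.
Tracing x=1, y=6: before: s := 3 | result 9 | after: u := 7 | s := 3 | result 9 — matching result 9.
Sweeping the whole domain (63 inputs) finds no disagreement.
verdict: equivalent


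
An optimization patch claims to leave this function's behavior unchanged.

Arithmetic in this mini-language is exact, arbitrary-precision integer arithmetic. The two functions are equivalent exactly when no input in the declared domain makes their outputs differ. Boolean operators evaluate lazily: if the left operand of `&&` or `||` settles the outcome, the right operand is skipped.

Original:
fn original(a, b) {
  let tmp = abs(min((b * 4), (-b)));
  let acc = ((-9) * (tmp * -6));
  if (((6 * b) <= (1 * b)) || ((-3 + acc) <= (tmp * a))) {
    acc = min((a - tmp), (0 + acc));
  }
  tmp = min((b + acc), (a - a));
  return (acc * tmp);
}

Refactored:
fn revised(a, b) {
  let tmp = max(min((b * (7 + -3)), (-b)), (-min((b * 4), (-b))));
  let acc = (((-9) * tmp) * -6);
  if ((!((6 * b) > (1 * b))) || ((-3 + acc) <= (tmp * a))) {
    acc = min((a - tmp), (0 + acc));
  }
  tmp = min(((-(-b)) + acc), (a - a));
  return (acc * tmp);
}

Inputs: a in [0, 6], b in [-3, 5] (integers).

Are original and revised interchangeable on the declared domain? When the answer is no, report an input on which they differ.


Behavior is preserved: although min/max/abs usage differs; arithmetic usage differs; boolean connective usage differs; comparison usage differs; constant usage differs, the outputs never diverge.
As a probe, take a=3, b=3: original runs tmp=3, then acc=162, then (((6 * b) <= (1 * b)) || ((-3 + acc) <= (tmp * a))) is false, then tmp=0, then returns 0; revised runs tmp=3, then acc=162, then ((!((6 * b) > (1 * b))) || ((-3 + acc) <= (tmp * a))) is false, then tmp=0, then returns 0; both end at 0.
Sweeping the whole domain (63 inputs) finds no disagreement.
verdict: equivalent


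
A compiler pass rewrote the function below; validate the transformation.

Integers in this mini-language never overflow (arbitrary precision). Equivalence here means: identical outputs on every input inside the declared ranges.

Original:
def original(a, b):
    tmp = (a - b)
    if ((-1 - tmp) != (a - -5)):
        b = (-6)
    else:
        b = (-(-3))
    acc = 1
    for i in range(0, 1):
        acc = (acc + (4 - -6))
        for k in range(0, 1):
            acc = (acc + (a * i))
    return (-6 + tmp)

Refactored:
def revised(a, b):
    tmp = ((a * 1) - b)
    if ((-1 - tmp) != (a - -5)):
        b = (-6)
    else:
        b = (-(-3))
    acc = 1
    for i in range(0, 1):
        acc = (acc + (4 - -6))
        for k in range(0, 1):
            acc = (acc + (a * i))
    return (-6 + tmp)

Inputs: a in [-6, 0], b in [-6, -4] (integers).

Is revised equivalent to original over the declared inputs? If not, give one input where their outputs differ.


Changes here: arithmetic usage differs; constant usage differs; the full 21-point sweep finds no disagreement.
verdict: equivalent


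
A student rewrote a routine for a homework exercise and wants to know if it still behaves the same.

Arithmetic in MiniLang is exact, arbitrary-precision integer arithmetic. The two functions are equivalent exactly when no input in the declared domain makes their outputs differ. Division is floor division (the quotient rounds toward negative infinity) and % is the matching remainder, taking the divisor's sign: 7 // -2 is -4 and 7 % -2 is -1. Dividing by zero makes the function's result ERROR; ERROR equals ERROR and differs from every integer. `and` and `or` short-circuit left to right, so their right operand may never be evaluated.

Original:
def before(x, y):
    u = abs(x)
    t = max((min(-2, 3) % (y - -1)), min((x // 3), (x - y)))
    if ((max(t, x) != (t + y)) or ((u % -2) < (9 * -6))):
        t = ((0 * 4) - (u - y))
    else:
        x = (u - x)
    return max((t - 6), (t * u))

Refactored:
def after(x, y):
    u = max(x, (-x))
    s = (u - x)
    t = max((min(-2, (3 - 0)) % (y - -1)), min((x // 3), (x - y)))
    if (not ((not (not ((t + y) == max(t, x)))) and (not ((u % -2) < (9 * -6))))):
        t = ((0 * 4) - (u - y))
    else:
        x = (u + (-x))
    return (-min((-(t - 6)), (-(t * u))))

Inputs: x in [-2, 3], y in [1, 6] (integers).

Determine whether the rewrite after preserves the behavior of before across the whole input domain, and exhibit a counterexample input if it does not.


The two are interchangeable: boolean connective usage differs, plus statement counts differ, plus local variable names differ, plus constant usage differs, plus comparison usage differs, plus min/max/abs usage differs, plus arithmetic usage differs, and every declared input agrees.
As a probe, take x=2, y=3: before runs u := 2 | t := 2 | ((max(t, x) != (t + y)) or ((u % -2) < (9 * -6))): true | t := 1 | result 2; after runs u := 2 | s := 0 | t := 2 | (not ((not (not ((t + y) == max(t, x)))) and (not ((u % -2) < (9 * -6))))): true | t := 1 | result 2; both end at 2.
Every one of the 36 inputs gives matching results.
verdict: equivalent


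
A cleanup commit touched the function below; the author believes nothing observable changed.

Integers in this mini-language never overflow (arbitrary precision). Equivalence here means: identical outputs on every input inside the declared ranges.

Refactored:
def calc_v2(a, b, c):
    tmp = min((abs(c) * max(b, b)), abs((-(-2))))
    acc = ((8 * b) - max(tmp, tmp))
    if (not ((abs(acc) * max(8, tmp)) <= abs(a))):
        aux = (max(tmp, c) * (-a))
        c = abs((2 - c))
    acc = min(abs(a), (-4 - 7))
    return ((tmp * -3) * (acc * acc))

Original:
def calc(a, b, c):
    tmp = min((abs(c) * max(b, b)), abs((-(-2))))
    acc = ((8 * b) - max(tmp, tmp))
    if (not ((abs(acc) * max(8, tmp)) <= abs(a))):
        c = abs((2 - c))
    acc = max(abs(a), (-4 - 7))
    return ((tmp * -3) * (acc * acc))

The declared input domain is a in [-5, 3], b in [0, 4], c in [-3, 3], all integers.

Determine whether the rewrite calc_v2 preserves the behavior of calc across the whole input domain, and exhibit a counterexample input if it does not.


Take a=-5, b=1, c=-3.
calc: tmp=2, then acc=6, then (not ((abs(acc) * max(8, tmp)) <= abs(a))) is true, then c=5, then acc=5, then returns -150
calc_v2: tmp=2, then acc=6, then (not ((abs(acc) * max(8, tmp)) <= abs(a))) is true, then aux=10, then c=5, then acc=-11, then returns -726
-150 vs -726 — the two versions disagree here.
verdict: not equivalent; witness: a=-5, b=1, c=-3


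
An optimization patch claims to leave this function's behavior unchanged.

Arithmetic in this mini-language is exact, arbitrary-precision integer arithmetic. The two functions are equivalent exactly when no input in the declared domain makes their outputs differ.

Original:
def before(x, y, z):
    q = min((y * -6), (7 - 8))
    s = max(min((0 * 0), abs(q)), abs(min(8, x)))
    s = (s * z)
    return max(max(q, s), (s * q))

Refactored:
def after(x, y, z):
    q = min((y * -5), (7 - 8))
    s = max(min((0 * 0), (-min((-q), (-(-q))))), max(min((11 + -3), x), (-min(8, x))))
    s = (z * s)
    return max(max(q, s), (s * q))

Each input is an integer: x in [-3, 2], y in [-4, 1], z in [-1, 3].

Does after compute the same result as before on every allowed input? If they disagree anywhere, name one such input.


There is a counterexample at x=-3, y=1, z=-1: 18 on one side, 15 on the other.
before: q=-6, then s=3, then s=-3, then returns 18
after: q=-5, then s=3, then s=-3, then returns 15
verdict: not equivalent; witness: x=-3, y=1, z=-1


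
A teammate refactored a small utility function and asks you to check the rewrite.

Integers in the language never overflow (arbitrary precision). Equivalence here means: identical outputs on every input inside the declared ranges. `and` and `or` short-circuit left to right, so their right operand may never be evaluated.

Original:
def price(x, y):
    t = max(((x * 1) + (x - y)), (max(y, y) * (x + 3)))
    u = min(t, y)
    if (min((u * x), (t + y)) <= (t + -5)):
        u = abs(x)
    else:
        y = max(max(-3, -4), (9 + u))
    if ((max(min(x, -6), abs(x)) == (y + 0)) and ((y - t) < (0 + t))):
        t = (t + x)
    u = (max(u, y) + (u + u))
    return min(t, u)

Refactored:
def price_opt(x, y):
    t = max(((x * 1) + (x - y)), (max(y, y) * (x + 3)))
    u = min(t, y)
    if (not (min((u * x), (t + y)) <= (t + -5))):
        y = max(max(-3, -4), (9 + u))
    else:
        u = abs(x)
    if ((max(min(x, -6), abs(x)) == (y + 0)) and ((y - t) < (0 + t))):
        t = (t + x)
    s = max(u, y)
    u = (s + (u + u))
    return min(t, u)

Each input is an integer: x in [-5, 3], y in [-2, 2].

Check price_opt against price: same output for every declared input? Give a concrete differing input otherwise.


Differences: boolean connective usage differs; statement counts differ; local variable names differ — yet all 45 inputs agree.
verdict: equivalent


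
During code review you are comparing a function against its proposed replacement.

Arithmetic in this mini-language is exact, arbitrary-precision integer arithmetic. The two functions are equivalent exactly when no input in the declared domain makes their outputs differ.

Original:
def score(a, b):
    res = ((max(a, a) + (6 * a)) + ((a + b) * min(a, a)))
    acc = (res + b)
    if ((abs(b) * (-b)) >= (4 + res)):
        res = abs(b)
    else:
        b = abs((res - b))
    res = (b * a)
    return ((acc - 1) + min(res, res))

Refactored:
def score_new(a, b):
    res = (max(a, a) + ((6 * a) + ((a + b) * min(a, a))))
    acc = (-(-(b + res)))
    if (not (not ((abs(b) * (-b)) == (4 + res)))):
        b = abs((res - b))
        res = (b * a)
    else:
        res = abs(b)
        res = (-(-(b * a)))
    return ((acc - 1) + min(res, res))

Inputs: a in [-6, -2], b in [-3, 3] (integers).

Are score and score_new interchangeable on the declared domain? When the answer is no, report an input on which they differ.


The rewrite breaks on a=-6, b=-3, where the results are -82 and 26.
score: res = 12; acc = 9; ((abs(b) * (-b)) >= (4 + res)) -> false; b = 15; res = -90; return -82
score_new: res = 12; acc = 9; (not (not ((abs(b) * (-b)) == (4 + res)))) -> false; res = 3; res = 18; return 26
verdict: not equivalent; witness: a=-6, b=-3


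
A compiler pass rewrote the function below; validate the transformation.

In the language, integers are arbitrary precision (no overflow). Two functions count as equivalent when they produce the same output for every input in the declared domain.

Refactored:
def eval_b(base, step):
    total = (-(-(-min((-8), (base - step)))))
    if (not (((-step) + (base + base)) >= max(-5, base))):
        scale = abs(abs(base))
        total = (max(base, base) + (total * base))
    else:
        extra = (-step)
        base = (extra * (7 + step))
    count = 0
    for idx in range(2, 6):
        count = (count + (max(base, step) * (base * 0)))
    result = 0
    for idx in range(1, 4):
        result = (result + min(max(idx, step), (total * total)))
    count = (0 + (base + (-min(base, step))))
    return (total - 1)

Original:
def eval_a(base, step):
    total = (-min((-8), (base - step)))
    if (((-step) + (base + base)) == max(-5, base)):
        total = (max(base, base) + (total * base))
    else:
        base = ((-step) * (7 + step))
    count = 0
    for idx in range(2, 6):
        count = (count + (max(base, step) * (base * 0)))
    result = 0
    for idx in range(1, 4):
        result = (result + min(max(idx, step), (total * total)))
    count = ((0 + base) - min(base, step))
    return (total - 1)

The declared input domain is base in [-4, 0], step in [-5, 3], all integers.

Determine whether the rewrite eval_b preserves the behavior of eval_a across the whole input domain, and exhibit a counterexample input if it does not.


These are not equivalent — on base=-4, step=-4 the outputs split (-37 vs 7).
eval_a: total=8, then (((-step) + (base + base)) == max(-5, base)) is true, then total=-36, then count=0, then (idx=2), then count=0, then (idx=3), then count=0, then (idx=4), then count=0, then (idx=5), then count=0, then result=0, then (idx=1), then result=1, then (idx=2), then result=3, then (idx=3), then result=6, then count=0, then returns -37
eval_b: total=8, then (not (((-step) + (base + base)) >= max(-5, base))) is false, then extra=4, then base=12, then count=0, then (idx=2), then count=0, then (idx=3), then count=0, then (idx=4), then count=0, then (idx=5), then count=0, then result=0, then (idx=1), then result=1, then (idx=2), then result=3, then (idx=3), then result=6, then count=16, then returns 7
verdict: not equivalent; witness: base=-4, step=-4


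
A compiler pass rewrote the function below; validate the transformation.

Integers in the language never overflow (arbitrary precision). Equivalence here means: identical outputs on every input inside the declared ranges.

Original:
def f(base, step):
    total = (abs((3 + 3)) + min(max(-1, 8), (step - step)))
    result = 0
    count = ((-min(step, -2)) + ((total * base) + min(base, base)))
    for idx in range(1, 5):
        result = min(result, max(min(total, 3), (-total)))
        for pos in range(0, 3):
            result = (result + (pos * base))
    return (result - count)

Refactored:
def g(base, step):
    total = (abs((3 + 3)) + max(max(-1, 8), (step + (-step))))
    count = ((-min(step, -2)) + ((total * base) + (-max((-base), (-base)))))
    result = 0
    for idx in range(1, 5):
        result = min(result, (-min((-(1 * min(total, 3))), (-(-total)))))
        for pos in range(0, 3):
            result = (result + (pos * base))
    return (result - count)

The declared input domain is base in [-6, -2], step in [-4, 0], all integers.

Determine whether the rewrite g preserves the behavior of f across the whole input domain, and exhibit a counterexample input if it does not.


Not equivalent: base=-6, step=-4 separates them (-34 vs 14).
f: total := 6 | result := 0 | count := -38 | iter idx=1: | result := 0 | iter pos=0: | result := 0 | iter pos=1: | result := -6 | iter pos=2: | result := -18 | iter idx=2: | result := -18 | iter pos=0: | result := -18 | iter pos=1: | result := -24 | iter pos=2: | result := -36 | iter idx=3: | result := -36 | iter pos=0: | result := -36 | iter pos=1: | result := -42 | iter pos=2: | result := -54 | iter idx=4: | result := -54 | iter pos=0: | result := -54 | iter pos=1: | result := -60 | iter pos=2: | result := -72 | result -34
g: total := 14 | count := -86 | result := 0 | iter idx=1: | result := 0 | iter pos=0: | result := 0 | iter pos=1: | result := -6 | iter pos=2: | result := -18 | iter idx=2: | result := -18 | iter pos=0: | result := -18 | iter pos=1: | result := -24 | iter pos=2: | result := -36 | iter idx=3: | result := -36 | iter pos=0: | result := -36 | iter pos=1: | result := -42 | iter pos=2: | result := -54 | iter idx=4: | result := -54 | iter pos=0: | result := -54 | iter pos=1: | result := -60 | iter pos=2: | result := -72 | result 14
verdict: not equivalent; witness: base=-6, step=-4
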